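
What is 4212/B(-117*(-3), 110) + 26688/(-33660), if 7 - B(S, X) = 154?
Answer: -4047196/137445 ≈ -29.446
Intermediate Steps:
B(S, X) = -147 (B(S, X) = 7 - 1*154 = 7 - 154 = -147)
4212/B(-117*(-3), 110) + 26688/(-33660) = 4212/(-147) + 26688/(-33660) = 4212*(-1/147) + 26688*(-1/33660) = -1404/49 - 2224/2805 = -4047196/137445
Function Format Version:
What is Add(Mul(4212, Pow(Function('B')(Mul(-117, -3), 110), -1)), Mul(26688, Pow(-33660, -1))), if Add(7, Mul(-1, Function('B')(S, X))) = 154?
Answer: Rational(-4047196, 137445) ≈ -29.446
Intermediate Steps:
Function('B')(S, X) = -147 (Function('B')(S, X) = Add(7, Mul(-1, 154)) = Add(7, -154) = -147)
Add(Mul(4212, Pow(Function('B')(Mul(-117, -3), 110), -1)), Mul(26688, Pow(-33660, -1))) = Add(Mul(4212, Pow(-147, -1)), Mul(26688, Pow(-33660, -1))) = Add(Mul(4212, Rational(-1, 147)), Mul(26688, Rational(-1, 33660))) = Add(Rational(-1404, 49), Rational(-2224, 2805)) = Rational(-4047196, 137445)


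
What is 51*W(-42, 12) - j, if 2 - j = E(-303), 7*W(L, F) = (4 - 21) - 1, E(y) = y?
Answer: -3053/7 ≈ -436.14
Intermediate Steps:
W(L, F) = -18/7 (W(L, F) = ((4 - 21) - 1)/7 = (-17 - 1)/7 = (1/7)*(-18) = -18/7)
j = 305 (j = 2 - 1*(-303) = 2 + 303 = 305)
51*W(-42, 12) - j = 51*(-18/7) - 1*305 = -918/7 - 305 = -3053/7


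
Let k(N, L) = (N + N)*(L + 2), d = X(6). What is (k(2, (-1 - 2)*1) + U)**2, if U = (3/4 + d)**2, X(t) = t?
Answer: 442225/256 ≈ 1727.4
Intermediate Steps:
d = 6
U = 729/16 (U = (3/4 + 6)**2 = (27/4)**2 = 729/16 ≈ 45.563)
k(N, L) = 2*N*(2 + L) (k(N, L) = (2*N)*(2 + L) = 2*N*(2 + L))
(k(2, (-1 - 2)*1) + U)**2 = (2*2*(2 + (-1 - 2)*1) + 729/16)**2 = (2*2*(2 - 3*1) + 729/16)**2 = (2*2*(2 - 3) + 729/16)**2 = (2*2*(-1) + 729/16)**2 = (-4 + 729/16)**2 = (665/16)**2 = 442225/256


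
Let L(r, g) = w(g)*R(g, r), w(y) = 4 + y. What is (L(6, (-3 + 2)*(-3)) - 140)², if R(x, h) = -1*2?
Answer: 23716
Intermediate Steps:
R(x, h) = -2
L(r, g) = -8 - 2*g (L(r, g) = (4 + g)*(-2) = -8 - 2*g)
(L(6, (-3 + 2)*(-3)) - 140)² = ((-8 - 2*(-3 + 2)*(-3)) - 140)² = ((-8 - (-2)*(-3)) - 140)² = ((-8 - 2*3) - 140)² = ((-8 - 6) - 140)² = (-14 - 140)² = (-154)² = 23716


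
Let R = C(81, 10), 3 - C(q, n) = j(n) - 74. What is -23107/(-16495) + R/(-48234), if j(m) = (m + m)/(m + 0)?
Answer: 371101971/265206610 ≈ 1.3993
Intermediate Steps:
j(m) = 2 (j(m) = (2*m)/m = 2)
C(q, n) = 75 (C(q, n) = 3 - (2 - 74) = 3 - 1*(-72) = 3 + 72 = 75)
R = 75
-23107/(-16495) + R/(-48234) = -23107/(-16495) + 75/(-48234) = -23107*(-1/16495) + 75*(-1/48234) = 23107/16495 - 25/16078 = 371101971/265206610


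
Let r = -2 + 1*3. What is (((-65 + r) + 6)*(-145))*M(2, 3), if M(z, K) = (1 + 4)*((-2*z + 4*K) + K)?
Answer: 462550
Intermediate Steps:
M(z, K) = -10*z + 25*K (M(z, K) = 5*(-2*z + 5*K) = -10*z + 25*K)
r = 1 (r = -2 + 3 = 1)
(((-65 + r) + 6)*(-145))*M(2, 3) = (((-65 + 1) + 6)*(-145))*(-10*2 + 25*3) = ((-64 + 6)*(-145))*(-20 + 75) = -58*(-145)*55 = 8410*55 = 462550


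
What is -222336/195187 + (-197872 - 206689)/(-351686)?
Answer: 772589411/68644535282 ≈ 0.011255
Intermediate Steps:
-222336/195187 + (-197872 - 206689)/(-351686) = -222336*1/195187 - 404561*(-1/351686) = -222336/195187 + 404561/351686 = 772589411/68644535282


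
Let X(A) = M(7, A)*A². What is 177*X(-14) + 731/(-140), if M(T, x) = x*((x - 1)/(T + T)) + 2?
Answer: 82566229/140 ≈ 5.8976e+5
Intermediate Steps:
M(T, x) = 2 + x*(-1 + x)/(2*T) (M(T, x) = x*((-1 + x)/((2*T))) + 2 = x*((-1 + x)*(1/(2*T))) + 2 = x*((-1 + x)/(2*T)) + 2 = x*(-1 + x)/(2*T) + 2 = 2 + x*(-1 + x)/(2*T))
X(A) = A²*(2 - A/14 + A²/14) (X(A) = ((½)*(A² - A + 4*7)/7)*A² = ((½)*(⅐)*(A² - A + 28))*A² = ((½)*(⅐)*(28 + A² - A))*A² = (2 - A/14 + A²/14)*A² = A²*(2 - A/14 + A²/14))
177*X(-14) + 731/(-140) = 177*((1/14)*(-14)²*(28 + (-14)² - 1*(-14))) + 731/(-140) = 177*((1/14)*196*(28 + 196 + 14)) + 731*(-1/140) = 177*((1/14)*196*238) - 731/140 = 177*3332 - 731/140 = 589764 - 731/140 = 82566229/140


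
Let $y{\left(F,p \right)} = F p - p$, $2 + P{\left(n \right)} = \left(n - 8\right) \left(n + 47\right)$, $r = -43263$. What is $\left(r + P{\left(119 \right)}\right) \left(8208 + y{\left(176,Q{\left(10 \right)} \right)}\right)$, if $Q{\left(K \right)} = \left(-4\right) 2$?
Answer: $-169103912$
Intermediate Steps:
$Q{\left(K \right)} = -8$
$P{\left(n \right)} = -2 + \left(-8 + n\right) \left(47 + n\right)$ ($P{\left(n \right)} = -2 + \left(n - 8\right) \left(n + 47\right) = -2 + \left(-8 + n\right) \left(47 + n\right)$)
$y{\left(F,p \right)} = - p + F p$
$\left(r + P{\left(119 \right)}\right) \left(8208 + y{\left(176,Q{\left(10 \right)} \right)}\right) = \left(-43263 + \left(-378 + 119^{2} + 39 \cdot 119\right)\right) \left(8208 - 8 \left(-1 + 176\right)\right) = \left(-43263 + \left(-378 + 14161 + 4641\right)\right) \left(8208 - 1400\right) = \left(-43263 + 18424\right) \left(8208 - 1400\right) = \left(-24839\right) 6808 = -169103912$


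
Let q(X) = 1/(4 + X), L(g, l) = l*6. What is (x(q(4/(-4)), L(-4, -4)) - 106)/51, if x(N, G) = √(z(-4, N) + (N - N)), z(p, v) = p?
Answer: -106/51 + 2*I/51 ≈ -2.0784 + 0.039216*I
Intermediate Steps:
L(g, l) = 6*l
x(N, G) = 2*I (x(N, G) = √(-4 + (N - N)) = √(-4 + 0) = √(-4) = 2*I)
(x(q(4/(-4)), L(-4, -4)) - 106)/51 = (2*I - 106)/51 = (-106 + 2*I)/51 = -106/51 + 2*I/51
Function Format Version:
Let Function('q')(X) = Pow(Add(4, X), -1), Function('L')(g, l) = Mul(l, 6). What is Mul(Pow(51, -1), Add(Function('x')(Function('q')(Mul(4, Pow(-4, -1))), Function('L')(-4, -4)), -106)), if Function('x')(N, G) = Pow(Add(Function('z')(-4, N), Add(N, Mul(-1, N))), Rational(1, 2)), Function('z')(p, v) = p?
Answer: Add(Rational(-106, 51), Mul(Rational(2, 51), I)) ≈ Add(-2.0784, Mul(0.039216, I))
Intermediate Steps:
Function('L')(g, l) = Mul(6, l)
Function('x')(N, G) = Mul(2, I) (Function('x')(N, G) = Pow(Add(-4, Add(N, Mul(-1, N))), Rational(1, 2)) = Pow(Add(-4, 0), Rational(1, 2)) = Pow(-4, Rational(1, 2)) = Mul(2, I))
Mul(Pow(51, -1), Add(Function('x')(Function('q')(Mul(4, Pow(-4, -1))), Function('L')(-4, -4)), -106)) = Mul(Pow(51, -1), Add(Mul(2, I), -106)) = Mul(Rational(1, 51), Add(-106, Mul(2, I))) = Add(Rational(-106, 51), Mul(Rational(2, 51), I))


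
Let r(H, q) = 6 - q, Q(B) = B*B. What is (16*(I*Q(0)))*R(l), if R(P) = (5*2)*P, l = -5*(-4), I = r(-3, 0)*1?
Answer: 0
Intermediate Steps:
Q(B) = B²
I = 6 (I = (6 - 1*0)*1 = (6 + 0)*1 = 6*1 = 6)
l = 20
R(P) = 10*P
(16*(I*Q(0)))*R(l) = (16*(6*0²))*(10*20) = (16*(6*0))*200 = (16*0)*200 = 0*200 = 0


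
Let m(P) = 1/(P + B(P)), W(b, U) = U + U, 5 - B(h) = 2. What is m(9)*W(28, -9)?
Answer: -3/2 ≈ -1.5000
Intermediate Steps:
B(h) = 3 (B(h) = 5 - 1*2 = 5 - 2 = 3)
W(b, U) = 2*U
m(P) = 1/(3 + P) (m(P) = 1/(P + 3) = 1/(3 + P))
m(9)*W(28, -9) = (2*(-9))/(3 + 9) = -18/12 = (1/12)*(-18) = -3/2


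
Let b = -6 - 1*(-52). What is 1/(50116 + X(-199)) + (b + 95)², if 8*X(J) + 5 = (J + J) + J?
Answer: 3979440607/200163 ≈ 19881.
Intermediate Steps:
X(J) = -5/8 + 3*J/8 (X(J) = -5/8 + ((J + J) + J)/8 = -5/8 + (2*J + J)/8 = -5/8 + (3*J)/8 = -5/8 + 3*J/8)
b = 46 (b = -6 + 52 = 46)
1/(50116 + X(-199)) + (b + 95)² = 1/(50116 + (-5/8 + (3/8)*(-199))) + (46 + 95)² = 1/(50116 + (-5/8 - 597/8)) + 141² = 1/(50116 - 301/4) + 19881 = 1/(200163/4) + 19881 = 4/200163 + 19881 = 3979440607/200163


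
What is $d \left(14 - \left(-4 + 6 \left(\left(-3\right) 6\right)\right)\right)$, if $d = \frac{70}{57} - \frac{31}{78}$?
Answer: $\frac{25851}{247} \approx 104.66$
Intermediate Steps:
$d = \frac{1231}{1482}$ ($d = 70 \cdot \frac{1}{57} - \frac{31}{78} = \frac{70}{57} - \frac{31}{78} = \frac{1231}{1482} \approx 0.83063$)
$d \left(14 - \left(-4 + 6 \left(\left(-3\right) 6\right)\right)\right) = \frac{1231 \left(14 - \left(-4 + 6 \left(\left(-3\right) 6\right)\right)\right)}{1482} = \frac{1231 \left(14 + \left(4 - -108\right)\right)}{1482} = \frac{1231 \left(14 + \left(4 + 108\right)\right)}{1482} = \frac{1231 \left(14 + 112\right)}{1482} = \frac{1231}{1482} \cdot 126 = \frac{25851}{247}$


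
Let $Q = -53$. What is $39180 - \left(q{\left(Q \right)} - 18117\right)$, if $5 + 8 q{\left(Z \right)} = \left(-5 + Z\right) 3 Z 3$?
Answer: $\frac{430715}{8} \approx 53839.0$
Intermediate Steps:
$q{\left(Z \right)} = - \frac{5}{8} + \frac{3 Z \left(-15 + 3 Z\right)}{8}$ ($q{\left(Z \right)} = - \frac{5}{8} + \frac{\left(-5 + Z\right) 3 Z 3}{8} = - \frac{5}{8} + \frac{\left(-15 + 3 Z\right) Z 3}{8} = - \frac{5}{8} + \frac{Z \left(-15 + 3 Z\right) 3}{8} = - \frac{5}{8} + \frac{3 Z \left(-15 + 3 Z\right)}{8}$)
$39180 - \left(q{\left(Q \right)} - 18117\right) = 39180 - \left(\left(- \frac{5}{8} - - \frac{2385}{8} + \frac{9 \left(-53\right)^{2}}{8}\right) - 18117\right) = 39180 - \left(\left(- \frac{5}{8} + \frac{2385}{8} + \frac{9}{8} \cdot 2809\right) - 18117\right) = 39180 - \left(\left(- \frac{5}{8} + \frac{2385}{8} + \frac{25281}{8}\right) - 18117\right) = 39180 - \left(\frac{27661}{8} - 18117\right) = 39180 - - \frac{117275}{8} = 39180 + \frac{117275}{8} = \frac{430715}{8}$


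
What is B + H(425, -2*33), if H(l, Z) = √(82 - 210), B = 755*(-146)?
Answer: -110230 + 8*I*√2 ≈ -1.1023e+5 + 11.314*I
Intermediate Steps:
B = -110230
H(l, Z) = 8*I*√2 (H(l, Z) = √(-128) = 8*I*√2)
B + H(425, -2*33) = -110230 + 8*I*√2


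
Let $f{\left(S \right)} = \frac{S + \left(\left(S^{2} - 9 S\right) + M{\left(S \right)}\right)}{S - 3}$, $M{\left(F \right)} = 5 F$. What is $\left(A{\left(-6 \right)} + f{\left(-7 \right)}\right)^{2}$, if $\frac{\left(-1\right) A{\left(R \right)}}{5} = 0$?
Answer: $49$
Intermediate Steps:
$A{\left(R \right)} = 0$ ($A{\left(R \right)} = \left(-5\right) 0 = 0$)
$f{\left(S \right)} = \frac{S^{2} - 3 S}{-3 + S}$ ($f{\left(S \right)} = \frac{S + \left(\left(S^{2} - 9 S\right) + 5 S\right)}{S - 3} = \frac{S + \left(S^{2} - 4 S\right)}{-3 + S} = \frac{S^{2} - 3 S}{-3 + S}$)
$\left(A{\left(-6 \right)} + f{\left(-7 \right)}\right)^{2} = \left(0 - 7\right)^{2} = \left(-7\right)^{2} = 49$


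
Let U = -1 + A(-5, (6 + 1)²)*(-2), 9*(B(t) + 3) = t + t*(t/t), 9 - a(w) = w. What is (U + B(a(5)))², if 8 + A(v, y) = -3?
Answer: 28900/81 ≈ 356.79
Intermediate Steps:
a(w) = 9 - w
A(v, y) = -11 (A(v, y) = -8 - 3 = -11)
B(t) = -3 + 2*t/9 (B(t) = -3 + (t + t*(t/t))/9 = -3 + (t + t*1)/9 = -3 + (t + t)/9 = -3 + (2*t)/9 = -3 + 2*t/9)
U = 21 (U = -1 - 11*(-2) = -1 + 22 = 21)
(U + B(a(5)))² = (21 + (-3 + 2*(9 - 1*5)/9))² = (21 + (-3 + 2*(9 - 5)/9))² = (21 + (-3 + (2/9)*4))² = (21 + (-3 + 8/9))² = (21 - 19/9)² = (170/9)² = 28900/81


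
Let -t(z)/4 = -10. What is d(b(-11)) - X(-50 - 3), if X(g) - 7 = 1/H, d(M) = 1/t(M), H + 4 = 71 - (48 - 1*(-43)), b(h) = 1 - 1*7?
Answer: -104/15 ≈ -6.9333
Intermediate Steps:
b(h) = -6 (b(h) = 1 - 7 = -6)
t(z) = 40 (t(z) = -4*(-10) = 40)
H = -24 (H = -4 + (71 - (48 - 1*(-43))) = -4 + (71 - (48 + 43)) = -4 + (71 - 1*91) = -4 + (71 - 91) = -4 - 20 = -24)
d(M) = 1/40
X(g) = 167/24 (X(g) = 7 + 1/(-24) = 7 - 1/24 = 167/24)
d(b(-11)) - X(-50 - 3) = 1/40 - 1*167/24 = 1/40 - 167/24 = -104/15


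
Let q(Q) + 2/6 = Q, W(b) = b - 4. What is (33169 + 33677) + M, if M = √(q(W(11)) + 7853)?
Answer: 66846 + √70737/3 ≈ 66935.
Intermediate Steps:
W(b) = -4 + b
q(Q) = -⅓ + Q
M = √70737/3 (M = √((-⅓ + (-4 + 11)) + 7853) = √((-⅓ + 7) + 7853) = √(20/3 + 7853) = √(23579/3) = √70737/3 ≈ 88.655)
(33169 + 33677) + M = (33169 + 33677) + √70737/3 = 66846 + √70737/3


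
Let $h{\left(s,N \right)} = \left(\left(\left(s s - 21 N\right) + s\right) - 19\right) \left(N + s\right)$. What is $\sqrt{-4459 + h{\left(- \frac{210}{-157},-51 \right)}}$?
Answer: $\frac{i \sqrt{34546093143781}}{24649} \approx 238.45 i$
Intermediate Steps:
$h{\left(s,N \right)} = \left(N + s\right) \left(-19 + s + s^{2} - 21 N\right)$ ($h{\left(s,N \right)} = \left(\left(\left(s^{2} - 21 N\right) + s\right) - 19\right) \left(N + s\right) = \left(\left(s + s^{2} - 21 N\right) - 19\right) \left(N + s\right) = \left(-19 + s + s^{2} - 21 N\right) \left(N + s\right) = \left(N + s\right) \left(-19 + s + s^{2} - 21 N\right)$)
$\sqrt{-4459 + h{\left(- \frac{210}{-157},-51 \right)}} = \sqrt{-4459 - \left(-969 + 54621 - \frac{9261000}{3869893} + \frac{2205000}{24649} - - \frac{210210}{-157}\right)} = \sqrt{-4459 - \left(53652 - \frac{9261000}{3869893} + \frac{2205000}{24649} - \left(-210210\right) \left(- \frac{1}{157}\right)\right)} = \sqrt{-4459 - \left(\frac{8427354}{157} - \frac{9261000}{3869893} - \frac{214200}{157} + \frac{2205000}{24649}\right)} = \sqrt{-4459 + \left(\frac{44100}{24649} + \frac{9261000}{3869893} - 54621 + 969 - \frac{3990}{157} - \frac{2249100}{24649} + \frac{214200}{157}\right)} = \sqrt{-4459 - \frac{202782956946}{3869893}} = \sqrt{- \frac{220038809833}{3869893}} = \frac{i \sqrt{34546093143781}}{24649}$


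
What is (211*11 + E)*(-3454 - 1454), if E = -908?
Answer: -6935004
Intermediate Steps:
(211*11 + E)*(-3454 - 1454) = (211*11 - 908)*(-3454 - 1454) = (2321 - 908)*(-4908) = 1413*(-4908) = -6935004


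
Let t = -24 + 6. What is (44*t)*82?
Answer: -64944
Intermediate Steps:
t = -18
(44*t)*82 = (44*(-18))*82 = -792*82 = -64944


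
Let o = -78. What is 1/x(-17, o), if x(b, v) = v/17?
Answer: -17/78 ≈ -0.21795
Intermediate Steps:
x(b, v) = v/17 (x(b, v) = v*(1/17) = v/17)
1/x(-17, o) = 1/((1/17)*(-78)) = 1/(-78/17) = -17/78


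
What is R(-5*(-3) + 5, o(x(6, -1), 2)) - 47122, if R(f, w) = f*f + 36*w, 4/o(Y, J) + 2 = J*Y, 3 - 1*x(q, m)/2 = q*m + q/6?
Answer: -233586/5 ≈ -46717.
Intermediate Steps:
x(q, m) = 6 - q/3 - 2*m*q (x(q, m) = 6 - 2*(q*m + q/6) = 6 - 2*(m*q + q*(1/6)) = 6 - 2*(m*q + q/6) = 6 - 2*(q/6 + m*q) = 6 + (-q/3 - 2*m*q) = 6 - q/3 - 2*m*q)
o(Y, J) = 4/(-2 + J*Y)
R(f, w) = f**2 + 36*w
R(-5*(-3) + 5, o(x(6, -1), 2)) - 47122 = ((-5*(-3) + 5)**2 + 36*(4/(-2 + 2*(6 - 1/3*6 - 2*(-1)*6)))) - 47122 = ((15 + 5)**2 + 36*(4/(-2 + 2*(6 - 2 + 12)))) - 47122 = (20**2 + 36*(4/(-2 + 2*16))) - 47122 = (400 + 36*(4/(-2 + 32))) - 47122 = (400 + 36*(4/30)) - 47122 = (400 + 36*(4*(1/30))) - 47122 = (400 + 36*(2/15)) - 47122 = (400 + 24/5) - 47122 = 2024/5 - 47122 = -233586/5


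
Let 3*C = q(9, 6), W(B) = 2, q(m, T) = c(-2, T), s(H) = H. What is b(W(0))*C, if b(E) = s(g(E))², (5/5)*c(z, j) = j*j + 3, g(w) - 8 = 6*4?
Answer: 13312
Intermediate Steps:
g(w) = 32 (g(w) = 8 + 6*4 = 8 + 24 = 32)
c(z, j) = 3 + j² (c(z, j) = j*j + 3 = j² + 3 = 3 + j²)
q(m, T) = 3 + T²
b(E) = 1024 (b(E) = 32² = 1024)
C = 13 (C = (3 + 6²)/3 = (3 + 36)/3 = (⅓)*39 = 13)
b(W(0))*C = 1024*13 = 13312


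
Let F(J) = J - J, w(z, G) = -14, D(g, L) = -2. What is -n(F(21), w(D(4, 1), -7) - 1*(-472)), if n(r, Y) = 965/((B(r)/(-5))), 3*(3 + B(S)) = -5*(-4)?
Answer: 14475/11 ≈ 1315.9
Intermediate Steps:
B(S) = 11/3 (B(S) = -3 + (-5*(-4))/3 = -3 + (⅓)*20 = -3 + 20/3 = 11/3)
F(J) = 0
n(r, Y) = -14475/11 (n(r, Y) = 965/(((11/3)/(-5))) = 965/(((11/3)*(-⅕))) = 965/(-11/15) = 965*(-15/11) = -14475/11)
-n(F(21), w(D(4, 1), -7) - 1*(-472)) = -1*(-14475/11) = 14475/11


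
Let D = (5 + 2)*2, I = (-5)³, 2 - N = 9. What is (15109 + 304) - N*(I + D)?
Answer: 14636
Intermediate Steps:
N = -7 (N = 2 - 1*9 = 2 - 9 = -7)
I = -125
D = 14 (D = 7*2 = 14)
(15109 + 304) - N*(I + D) = (15109 + 304) - (-7)*(-125 + 14) = 15413 - (-7)*(-111) = 15413 - 1*777 = 15413 - 777 = 14636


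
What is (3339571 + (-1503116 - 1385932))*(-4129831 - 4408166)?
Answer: -3846564022431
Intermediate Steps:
(3339571 + (-1503116 - 1385932))*(-4129831 - 4408166) = (3339571 - 2889048)*(-8537997) = 450523*(-8537997) = -3846564022431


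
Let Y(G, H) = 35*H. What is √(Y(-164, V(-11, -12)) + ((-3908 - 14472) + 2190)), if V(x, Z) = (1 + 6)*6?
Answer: 8*I*√230 ≈ 121.33*I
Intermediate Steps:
V(x, Z) = 42 (V(x, Z) = 7*6 = 42)
√(Y(-164, V(-11, -12)) + ((-3908 - 14472) + 2190)) = √(35*42 + ((-3908 - 14472) + 2190)) = √(1470 + (-18380 + 2190)) = √(1470 - 16190) = √(-14720) = 8*I*√230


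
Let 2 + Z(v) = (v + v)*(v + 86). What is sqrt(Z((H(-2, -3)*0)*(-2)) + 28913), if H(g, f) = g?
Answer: sqrt(28911) ≈ 170.03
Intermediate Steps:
Z(v) = -2 + 2*v*(86 + v) (Z(v) = -2 + (v + v)*(v + 86) = -2 + (2*v)*(86 + v) = -2 + 2*v*(86 + v))
sqrt(Z((H(-2, -3)*0)*(-2)) + 28913) = sqrt((-2 + 2*(-2*0*(-2))**2 + 172*(-2*0*(-2))) + 28913) = sqrt((-2 + 2*(0*(-2))**2 + 172*(0*(-2))) + 28913) = sqrt((-2 + 2*0**2 + 172*0) + 28913) = sqrt((-2 + 2*0 + 0) + 28913) = sqrt((-2 + 0 + 0) + 28913) = sqrt(-2 + 28913) = sqrt(28911)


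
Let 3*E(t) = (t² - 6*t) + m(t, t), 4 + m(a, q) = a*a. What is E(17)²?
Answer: 222784/9 ≈ 24754.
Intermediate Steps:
m(a, q) = -4 + a² (m(a, q) = -4 + a*a = -4 + a²)
E(t) = -4/3 - 2*t + 2*t²/3 (E(t) = ((t² - 6*t) + (-4 + t²))/3 = (-4 - 6*t + 2*t²)/3 = -4/3 - 2*t + 2*t²/3)
E(17)² = (-4/3 - 2*17 + (⅔)*17²)² = (-4/3 - 34 + (⅔)*289)² = (-4/3 - 34 + 578/3)² = (472/3)² = 222784/9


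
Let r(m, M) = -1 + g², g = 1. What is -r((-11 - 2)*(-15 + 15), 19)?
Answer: 0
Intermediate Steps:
r(m, M) = 0 (r(m, M) = -1 + 1² = -1 + 1 = 0)
-r((-11 - 2)*(-15 + 15), 19) = -1*0 = 0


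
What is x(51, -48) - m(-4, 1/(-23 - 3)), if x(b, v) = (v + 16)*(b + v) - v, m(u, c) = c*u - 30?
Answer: -236/13 ≈ -18.154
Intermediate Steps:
m(u, c) = -30 + c*u
x(b, v) = -v + (16 + v)*(b + v) (x(b, v) = (16 + v)*(b + v) - v = -v + (16 + v)*(b + v))
x(51, -48) - m(-4, 1/(-23 - 3)) = ((-48)² + 15*(-48) + 16*51 + 51*(-48)) - (-30 - 4/(-23 - 3)) = (2304 - 720 + 816 - 2448) - (-30 - 4/(-26)) = -48 - (-30 - 1/26*(-4)) = -48 - (-30 + 2/13) = -48 - 1*(-388/13) = -48 + 388/13 = -236/13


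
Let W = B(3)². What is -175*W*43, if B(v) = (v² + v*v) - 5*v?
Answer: -67725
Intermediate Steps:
B(v) = -5*v + 2*v² (B(v) = (v² + v²) - 5*v = 2*v² - 5*v = -5*v + 2*v²)
W = 9 (W = (3*(-5 + 2*3))² = (3*(-5 + 6))² = (3*1)² = 3² = 9)
-175*W*43 = -175*9*43 = -1575*43 = -67725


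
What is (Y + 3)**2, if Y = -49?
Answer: 2116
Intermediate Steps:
(Y + 3)**2 = (-49 + 3)**2 = (-46)**2 = 2116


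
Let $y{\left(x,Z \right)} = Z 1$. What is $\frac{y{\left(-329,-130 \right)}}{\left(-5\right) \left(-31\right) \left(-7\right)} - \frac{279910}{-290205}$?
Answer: $\frac{13657160}{12594897} \approx 1.0843$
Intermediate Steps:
$y{\left(x,Z \right)} = Z$
$\frac{y{\left(-329,-130 \right)}}{\left(-5\right) \left(-31\right) \left(-7\right)} - \frac{279910}{-290205} = - \frac{130}{\left(-5\right) \left(-31\right) \left(-7\right)} - \frac{279910}{-290205} = - \frac{130}{155 \left(-7\right)} - - \frac{55982}{58041} = - \frac{130}{-1085} + \frac{55982}{58041} = \left(-130\right) \left(- \frac{1}{1085}\right) + \frac{55982}{58041} = \frac{26}{217} + \frac{55982}{58041} = \frac{13657160}{12594897}$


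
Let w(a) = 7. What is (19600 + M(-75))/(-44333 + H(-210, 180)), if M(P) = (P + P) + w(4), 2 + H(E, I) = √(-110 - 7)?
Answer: -862626095/1965592342 - 58371*I*√13/1965592342 ≈ -0.43886 - 0.00010707*I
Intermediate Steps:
H(E, I) = -2 + 3*I*√13 (H(E, I) = -2 + √(-110 - 7) = -2 + √(-117) = -2 + 3*I*√13)
M(P) = 7 + 2*P (M(P) = (P + P) + 7 = 2*P + 7 = 7 + 2*P)
(19600 + M(-75))/(-44333 + H(-210, 180)) = (19600 + (7 + 2*(-75)))/(-44333 + (-2 + 3*I*√13)) = (19600 + (7 - 150))/(-44335 + 3*I*√13) = (19600 - 143)/(-44335 + 3*I*√13) = 19457/(-44335 + 3*I*√13)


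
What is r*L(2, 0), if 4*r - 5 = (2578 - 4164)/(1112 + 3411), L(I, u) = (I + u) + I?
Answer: 21029/4523 ≈ 4.6493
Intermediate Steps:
L(I, u) = u + 2*I
r = 21029/18092 (r = 5/4 + ((2578 - 4164)/(1112 + 3411))/4 = 5/4 + (-1586/4523)/4 = 5/4 + (-1586*1/4523)/4 = 5/4 + (1/4)*(-1586/4523) = 5/4 - 793/9046 = 21029/18092 ≈ 1.1623)
r*L(2, 0) = 21029*(0 + 2*2)/18092 = 21029*(0 + 4)/18092 = (21029/18092)*4 = 21029/4523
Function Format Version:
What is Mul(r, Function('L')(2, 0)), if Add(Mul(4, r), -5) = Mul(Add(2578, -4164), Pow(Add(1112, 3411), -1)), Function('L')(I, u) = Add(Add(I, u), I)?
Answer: Rational(21029, 4523) ≈ 4.6493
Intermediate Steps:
Function('L')(I, u) = Add(u, Mul(2, I))
r = Rational(21029, 18092) (r = Add(Rational(5, 4), Mul(Rational(1, 4), Mul(Add(2578, -4164), Pow(Add(1112, 3411), -1)))) = Add(Rational(5, 4), Mul(Rational(1, 4), Mul(-1586, Pow(4523, -1)))) = Add(Rational(5, 4), Mul(Rational(1, 4), Mul(-1586, Rational(1, 4523)))) = Add(Rational(5, 4), Mul(Rational(1, 4), Rational(-1586, 4523))) = Add(Rational(5, 4), Rational(-793, 9046)) = Rational(21029, 18092) ≈ 1.1623)
Mul(r, Function('L')(2, 0)) = Mul(Rational(21029, 18092), Add(0, Mul(2, 2))) = Mul(Rational(21029, 18092), Add(0, 4)) = Mul(Rational(21029, 18092), 4) = Rational(21029, 4523)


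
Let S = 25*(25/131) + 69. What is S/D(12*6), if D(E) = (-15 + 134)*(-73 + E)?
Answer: -9664/15589 ≈ -0.61992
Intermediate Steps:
D(E) = -8687 + 119*E (D(E) = 119*(-73 + E) = -8687 + 119*E)
S = 9664/131 (S = 25*(25*(1/131)) + 69 = 25*(25/131) + 69 = 625/131 + 69 = 9664/131 ≈ 73.771)
S/D(12*6) = 9664/(131*(-8687 + 119*(12*6))) = 9664/(131*(-8687 + 119*72)) = 9664/(131*(-8687 + 8568)) = (9664/131)/(-119) = (9664/131)*(-1/119) = -9664/15589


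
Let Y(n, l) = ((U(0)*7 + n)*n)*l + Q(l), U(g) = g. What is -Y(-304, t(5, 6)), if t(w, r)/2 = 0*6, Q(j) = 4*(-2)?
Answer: 8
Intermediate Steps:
Q(j) = -8
t(w, r) = 0 (t(w, r) = 2*(0*6) = 2*0 = 0)
Y(n, l) = -8 + l*n**2 (Y(n, l) = ((0*7 + n)*n)*l - 8 = ((0 + n)*n)*l - 8 = (n*n)*l - 8 = n**2*l - 8 = l*n**2 - 8 = -8 + l*n**2)
-Y(-304, t(5, 6)) = -(-8 + 0*(-304)**2) = -(-8 + 0*92416) = -(-8 + 0) = -1*(-8) = 8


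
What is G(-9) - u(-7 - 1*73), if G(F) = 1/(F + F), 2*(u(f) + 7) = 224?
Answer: -1891/18 ≈ -105.06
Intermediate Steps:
u(f) = 105 (u(f) = -7 + (½)*224 = -7 + 112 = 105)
G(F) = 1/(2*F)
G(-9) - u(-7 - 1*73) = (½)/(-9) - 1*105 = (½)*(-⅑) - 105 = -1/18 - 105 = -1891/18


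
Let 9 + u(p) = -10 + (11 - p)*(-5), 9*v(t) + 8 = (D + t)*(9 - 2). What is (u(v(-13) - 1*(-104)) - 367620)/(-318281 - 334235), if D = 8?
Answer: 3304781/5872644 ≈ 0.56274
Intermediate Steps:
v(t) = 16/3 + 7*t/9 (v(t) = -8/9 + ((8 + t)*(9 - 2))/9 = -8/9 + ((8 + t)*7)/9 = -8/9 + (56 + 7*t)/9 = -8/9 + (56/9 + 7*t/9) = 16/3 + 7*t/9)
u(p) = -74 + 5*p (u(p) = -9 + (-10 + (11 - p)*(-5)) = -9 + (-10 + (-55 + 5*p)) = -9 + (-65 + 5*p) = -74 + 5*p)
(u(v(-13) - 1*(-104)) - 367620)/(-318281 - 334235) = ((-74 + 5*((16/3 + (7/9)*(-13)) - 1*(-104))) - 367620)/(-318281 - 334235) = ((-74 + 5*((16/3 - 91/9) + 104)) - 367620)/(-652516) = ((-74 + 5*(-43/9 + 104)) - 367620)*(-1/652516) = ((-74 + 5*(893/9)) - 367620)*(-1/652516) = ((-74 + 4465/9) - 367620)*(-1/652516) = (3799/9 - 367620)*(-1/652516) = -3304781/9*(-1/652516) = 3304781/5872644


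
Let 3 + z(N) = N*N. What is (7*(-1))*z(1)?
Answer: 14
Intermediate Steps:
z(N) = -3 + N² (z(N) = -3 + N*N = -3 + N²)
(7*(-1))*z(1) = (7*(-1))*(-3 + 1²) = -7*(-3 + 1) = -7*(-2) = 14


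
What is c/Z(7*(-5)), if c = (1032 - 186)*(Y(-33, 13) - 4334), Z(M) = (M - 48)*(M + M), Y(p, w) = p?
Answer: -1847241/2905 ≈ -635.88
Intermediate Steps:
Z(M) = 2*M*(-48 + M) (Z(M) = (-48 + M)*(2*M) = 2*M*(-48 + M))
c = -3694482 (c = (1032 - 186)*(-33 - 4334) = 846*(-4367) = -3694482)
c/Z(7*(-5)) = -3694482*(-1/(70*(-48 + 7*(-5)))) = -3694482*(-1/(70*(-48 - 35))) = -3694482/(2*(-35)*(-83)) = -3694482/5810 = -3694482*1/5810 = -1847241/2905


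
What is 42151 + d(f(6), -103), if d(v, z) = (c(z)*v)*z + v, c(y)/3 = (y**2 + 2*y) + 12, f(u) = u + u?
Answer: -38576657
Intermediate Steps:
f(u) = 2*u
c(y) = 36 + 3*y**2 + 6*y (c(y) = 3*((y**2 + 2*y) + 12) = 3*(12 + y**2 + 2*y) = 36 + 3*y**2 + 6*y)
d(v, z) = v + v*z*(36 + 3*z**2 + 6*z) (d(v, z) = ((36 + 3*z**2 + 6*z)*v)*z + v = (v*(36 + 3*z**2 + 6*z))*z + v = v*z*(36 + 3*z**2 + 6*z) + v = v + v*z*(36 + 3*z**2 + 6*z))
42151 + d(f(6), -103) = 42151 + (2*6)*(1 + 3*(-103)*(12 + (-103)**2 + 2*(-103))) = 42151 + 12*(1 + 3*(-103)*(12 + 10609 - 206)) = 42151 + 12*(1 + 3*(-103)*10415) = 42151 + 12*(1 - 3218235) = 42151 + 12*(-3218234) = 42151 - 38618808 = -38576657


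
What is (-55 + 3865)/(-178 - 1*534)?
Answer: -1905/356 ≈ -5.3511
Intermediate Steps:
(-55 + 3865)/(-178 - 1*534) = 3810/(-178 - 534) = 3810/(-712) = 3810*(-1/712) = -1905/356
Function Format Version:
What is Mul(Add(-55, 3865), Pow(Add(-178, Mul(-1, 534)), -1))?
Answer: Rational(-1905, 356) ≈ -5.3511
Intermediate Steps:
Mul(Add(-55, 3865), Pow(Add(-178, Mul(-1, 534)), -1)) = Mul(3810, Pow(Add(-178, -534), -1)) = Mul(3810, Pow(-712, -1)) = Mul(3810, Rational(-1, 712)) = Rational(-1905, 356)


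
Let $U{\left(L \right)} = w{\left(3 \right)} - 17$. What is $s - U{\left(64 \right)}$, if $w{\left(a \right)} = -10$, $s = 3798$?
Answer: $3825$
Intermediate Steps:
$U{\left(L \right)} = -27$ ($U{\left(L \right)} = -10 - 17 = -27$)
$s - U{\left(64 \right)} = 3798 - -27 = 3798 + 27 = 3825$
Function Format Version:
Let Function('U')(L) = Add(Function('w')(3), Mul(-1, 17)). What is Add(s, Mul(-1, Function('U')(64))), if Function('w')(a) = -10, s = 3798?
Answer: 3825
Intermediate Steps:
Function('U')(L) = -27 (Function('U')(L) = Add(-10, Mul(-1, 17)) = Add(-10, -17) = -27)
Add(s, Mul(-1, Function('U')(64))) = Add(3798, Mul(-1, -27)) = Add(3798, 27) = 3825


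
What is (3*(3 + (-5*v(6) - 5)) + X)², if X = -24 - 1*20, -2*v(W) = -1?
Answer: 13225/4 ≈ 3306.3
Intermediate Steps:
v(W) = ½ (v(W) = -½*(-1) = ½)
X = -44 (X = -24 - 20 = -44)
(3*(3 + (-5*v(6) - 5)) + X)² = (3*(3 + (-5*½ - 5)) - 44)² = (3*(3 + (-5/2 - 5)) - 44)² = (3*(3 - 15/2) - 44)² = (3*(-9/2) - 44)² = (-27/2 - 44)² = (-115/2)² = 13225/4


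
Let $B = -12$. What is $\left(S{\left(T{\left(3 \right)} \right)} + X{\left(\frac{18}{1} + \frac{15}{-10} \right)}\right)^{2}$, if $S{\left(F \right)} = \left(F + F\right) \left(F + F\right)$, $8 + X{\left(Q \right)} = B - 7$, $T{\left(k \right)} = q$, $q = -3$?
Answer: $81$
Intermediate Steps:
$T{\left(k \right)} = -3$
$X{\left(Q \right)} = -27$ ($X{\left(Q \right)} = -8 - 19 = -27$)
$S{\left(F \right)} = 4 F^{2}$ ($S{\left(F \right)} = 2 F 2 F = 4 F^{2}$)
$\left(S{\left(T{\left(3 \right)} \right)} + X{\left(\frac{18}{1} + \frac{15}{-10} \right)}\right)^{2} = \left(4 \left(-3\right)^{2} - 27\right)^{2} = \left(4 \cdot 9 - 27\right)^{2} = \left(36 - 27\right)^{2} = 9^{2} = 81$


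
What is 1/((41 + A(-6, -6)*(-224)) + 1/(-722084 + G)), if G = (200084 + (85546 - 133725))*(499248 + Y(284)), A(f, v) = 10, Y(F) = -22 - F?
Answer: -75791062426/166664546274773 ≈ -0.00045475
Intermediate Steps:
G = 75791784510 (G = (200084 + (85546 - 133725))*(499248 + (-22 - 1*284)) = (200084 - 48179)*(499248 + (-22 - 284)) = 151905*(499248 - 306) = 151905*498942 = 75791784510)
1/((41 + A(-6, -6)*(-224)) + 1/(-722084 + G)) = 1/((41 + 10*(-224)) + 1/(-722084 + 75791784510)) = 1/((41 - 2240) + 1/75791062426) = 1/(-2199 + 1/75791062426) = 1/(-166664546274773/75791062426) = -75791062426/166664546274773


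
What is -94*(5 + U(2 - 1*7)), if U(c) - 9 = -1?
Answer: -1222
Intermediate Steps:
U(c) = 8 (U(c) = 9 - 1 = 8)
-94*(5 + U(2 - 1*7)) = -94*(5 + 8) = -94*13 = -1222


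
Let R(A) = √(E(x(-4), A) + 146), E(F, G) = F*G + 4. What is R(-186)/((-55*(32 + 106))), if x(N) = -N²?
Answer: -√3126/7590 ≈ -0.0073664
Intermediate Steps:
E(F, G) = 4 + F*G
R(A) = √(150 - 16*A) (R(A) = √((4 + (-1*(-4)²)*A) + 146) = √((4 + (-1*16)*A) + 146) = √((4 - 16*A) + 146) = √(150 - 16*A))
R(-186)/((-55*(32 + 106))) = √(150 - 16*(-186))/((-55*(32 + 106))) = √(150 + 2976)/((-55*138)) = √3126/(-7590) = √3126*(-1/7590) = -√3126/7590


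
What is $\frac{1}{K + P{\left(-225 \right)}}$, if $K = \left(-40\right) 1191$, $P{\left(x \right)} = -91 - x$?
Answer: $- \frac{1}{47506} \approx -2.105 \cdot 10^{-5}$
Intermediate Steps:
$K = -47640$
$\frac{1}{K + P{\left(-225 \right)}} = \frac{1}{-47640 - -134} = \frac{1}{-47640 + \left(-91 + 225\right)} = \frac{1}{-47640 + 134} = \frac{1}{-47506} = - \frac{1}{47506}$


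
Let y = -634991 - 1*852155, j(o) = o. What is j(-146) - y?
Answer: 1487000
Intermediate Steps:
y = -1487146 (y = -634991 - 852155 = -1487146)
j(-146) - y = -146 - 1*(-1487146) = -146 + 1487146 = 1487000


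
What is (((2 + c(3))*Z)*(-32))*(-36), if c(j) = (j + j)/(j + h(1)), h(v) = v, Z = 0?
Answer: 0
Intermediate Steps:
c(j) = 2*j/(1 + j) (c(j) = (j + j)/(j + 1) = (2*j)/(1 + j) = 2*j/(1 + j))
(((2 + c(3))*Z)*(-32))*(-36) = (((2 + 2*3/(1 + 3))*0)*(-32))*(-36) = (((2 + 2*3/4)*0)*(-32))*(-36) = (((2 + 2*3*(1/4))*0)*(-32))*(-36) = (((2 + 3/2)*0)*(-32))*(-36) = (((7/2)*0)*(-32))*(-36) = (0*(-32))*(-36) = 0*(-36) = 0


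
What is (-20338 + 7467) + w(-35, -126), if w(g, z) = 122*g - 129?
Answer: -17270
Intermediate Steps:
w(g, z) = -129 + 122*g
(-20338 + 7467) + w(-35, -126) = (-20338 + 7467) + (-129 + 122*(-35)) = -12871 + (-129 - 4270) = -12871 - 4399 = -17270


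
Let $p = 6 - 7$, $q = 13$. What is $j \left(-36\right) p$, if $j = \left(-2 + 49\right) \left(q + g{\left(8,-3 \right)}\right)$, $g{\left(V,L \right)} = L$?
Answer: $16920$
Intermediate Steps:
$p = -1$ ($p = 6 - 7 = -1$)
$j = 470$ ($j = \left(-2 + 49\right) \left(13 - 3\right) = 47 \cdot 10 = 470$)
$j \left(-36\right) p = 470 \left(-36\right) \left(-1\right) = \left(-16920\right) \left(-1\right) = 16920$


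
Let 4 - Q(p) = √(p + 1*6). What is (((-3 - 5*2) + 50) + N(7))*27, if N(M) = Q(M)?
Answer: 1107 - 27*√13 ≈ 1009.7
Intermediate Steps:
Q(p) = 4 - √(6 + p) (Q(p) = 4 - √(p + 1*6) = 4 - √(p + 6) = 4 - √(6 + p))
N(M) = 4 - √(6 + M)
(((-3 - 5*2) + 50) + N(7))*27 = (((-3 - 5*2) + 50) + (4 - √(6 + 7)))*27 = (((-3 - 10) + 50) + (4 - √13))*27 = ((-13 + 50) + (4 - √13))*27 = (37 + (4 - √13))*27 = (41 - √13)*27 = 1107 - 27*√13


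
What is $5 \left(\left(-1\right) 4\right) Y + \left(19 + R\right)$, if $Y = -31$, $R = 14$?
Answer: $653$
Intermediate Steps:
$5 \left(\left(-1\right) 4\right) Y + \left(19 + R\right) = 5 \left(\left(-1\right) 4\right) \left(-31\right) + \left(19 + 14\right) = 5 \left(-4\right) \left(-31\right) + 33 = \left(-20\right) \left(-31\right) + 33 = 620 + 33 = 653$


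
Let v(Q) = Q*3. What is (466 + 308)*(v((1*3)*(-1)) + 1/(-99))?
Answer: -76712/11 ≈ -6973.8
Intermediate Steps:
v(Q) = 3*Q
(466 + 308)*(v((1*3)*(-1)) + 1/(-99)) = (466 + 308)*(3*((1*3)*(-1)) + 1/(-99)) = 774*(3*(3*(-1)) - 1/99) = 774*(3*(-3) - 1/99) = 774*(-9 - 1/99) = 774*(-892/99) = -76712/11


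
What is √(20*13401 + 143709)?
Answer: √411729 ≈ 641.66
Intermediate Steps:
√(20*13401 + 143709) = √(268020 + 143709) = √411729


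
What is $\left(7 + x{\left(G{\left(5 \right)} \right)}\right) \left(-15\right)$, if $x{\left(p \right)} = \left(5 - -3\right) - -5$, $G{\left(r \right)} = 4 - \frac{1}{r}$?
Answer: $-300$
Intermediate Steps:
$x{\left(p \right)} = 13$ ($x{\left(p \right)} = \left(5 + 3\right) + 5 = 8 + 5 = 13$)
$\left(7 + x{\left(G{\left(5 \right)} \right)}\right) \left(-15\right) = \left(7 + 13\right) \left(-15\right) = 20 \left(-15\right) = -300$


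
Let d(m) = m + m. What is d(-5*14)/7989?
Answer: -140/7989 ≈ -0.017524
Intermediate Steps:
d(m) = 2*m
d(-5*14)/7989 = (2*(-5*14))/7989 = (2*(-70))*(1/7989) = -140*1/7989 = -140/7989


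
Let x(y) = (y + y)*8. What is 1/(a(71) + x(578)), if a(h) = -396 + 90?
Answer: 1/8942 ≈ 0.00011183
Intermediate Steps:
a(h) = -306
x(y) = 16*y (x(y) = (2*y)*8 = 16*y)
1/(a(71) + x(578)) = 1/(-306 + 16*578) = 1/(-306 + 9248) = 1/8942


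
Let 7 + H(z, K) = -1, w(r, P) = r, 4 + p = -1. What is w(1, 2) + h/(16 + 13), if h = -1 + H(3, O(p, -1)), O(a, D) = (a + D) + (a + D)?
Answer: 20/29 ≈ 0.68966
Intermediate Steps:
p = -5 (p = -4 - 1 = -5)
O(a, D) = 2*D + 2*a (O(a, D) = (D + a) + (D + a) = 2*D + 2*a)
H(z, K) = -8 (H(z, K) = -7 - 1 = -8)
h = -9 (h = -1 - 8 = -9)
w(1, 2) + h/(16 + 13) = 1 - 9/(16 + 13) = 1 - 9/29 = 20/29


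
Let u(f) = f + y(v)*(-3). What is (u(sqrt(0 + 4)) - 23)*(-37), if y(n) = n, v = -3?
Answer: 444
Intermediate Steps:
u(f) = 9 + f (u(f) = f - 3*(-3) = f + 9 = 9 + f)
(u(sqrt(0 + 4)) - 23)*(-37) = ((9 + sqrt(0 + 4)) - 23)*(-37) = ((9 + sqrt(4)) - 23)*(-37) = ((9 + 2) - 23)*(-37) = (11 - 23)*(-37) = -12*(-37) = 444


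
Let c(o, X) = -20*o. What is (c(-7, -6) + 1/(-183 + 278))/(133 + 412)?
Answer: 13301/51775 ≈ 0.25690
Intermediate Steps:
(c(-7, -6) + 1/(-183 + 278))/(133 + 412) = (-20*(-7) + 1/(-183 + 278))/(133 + 412) = (140 + 1/95)/545 = (140 + 1/95)*(1/545) = (13301/95)*(1/545) = 13301/51775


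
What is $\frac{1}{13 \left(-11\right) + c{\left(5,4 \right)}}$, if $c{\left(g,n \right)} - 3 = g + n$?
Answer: $- \frac{1}{131} \approx -0.0076336$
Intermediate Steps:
$c{\left(g,n \right)} = 3 + g + n$ ($c{\left(g,n \right)} = 3 + \left(g + n\right) = 3 + g + n$)
$\frac{1}{13 \left(-11\right) + c{\left(5,4 \right)}} = \frac{1}{13 \left(-11\right) + \left(3 + 5 + 4\right)} = \frac{1}{-143 + 12} = \frac{1}{-131} = - \frac{1}{131}$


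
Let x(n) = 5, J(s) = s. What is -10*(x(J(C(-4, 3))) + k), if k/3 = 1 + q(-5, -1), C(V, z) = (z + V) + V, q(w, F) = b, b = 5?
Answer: -230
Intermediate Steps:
q(w, F) = 5
C(V, z) = z + 2*V (C(V, z) = (V + z) + V = z + 2*V)
k = 18 (k = 3*(1 + 5) = 3*6 = 18)
-10*(x(J(C(-4, 3))) + k) = -10*(5 + 18) = -10*23 = -230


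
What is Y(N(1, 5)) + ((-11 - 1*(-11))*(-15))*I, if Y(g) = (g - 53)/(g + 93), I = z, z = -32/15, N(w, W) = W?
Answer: -24/49 ≈ -0.48980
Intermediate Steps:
z = -32/15 (z = -32*1/15 = -32/15 ≈ -2.1333)
I = -32/15 ≈ -2.1333
Y(g) = (-53 + g)/(93 + g)
Y(N(1, 5)) + ((-11 - 1*(-11))*(-15))*I = (-53 + 5)/(93 + 5) + ((-11 - 1*(-11))*(-15))*(-32/15) = -48/98 + ((-11 + 11)*(-15))*(-32/15) = (1/98)*(-48) + (0*(-15))*(-32/15) = -24/49 + 0*(-32/15) = -24/49 + 0 = -24/49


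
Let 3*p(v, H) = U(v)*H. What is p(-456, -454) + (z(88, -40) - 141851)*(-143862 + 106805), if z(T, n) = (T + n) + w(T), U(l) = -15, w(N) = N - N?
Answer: 5254796041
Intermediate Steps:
w(N) = 0
z(T, n) = T + n (z(T, n) = (T + n) + 0 = T + n)
p(v, H) = -5*H (p(v, H) = (-15*H)/3 = -5*H)
p(-456, -454) + (z(88, -40) - 141851)*(-143862 + 106805) = -5*(-454) + ((88 - 40) - 141851)*(-143862 + 106805) = 2270 + (48 - 141851)*(-37057) = 2270 - 141803*(-37057) = 2270 + 5254793771 = 5254796041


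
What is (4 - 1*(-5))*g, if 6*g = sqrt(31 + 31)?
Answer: 3*sqrt(62)/2 ≈ 11.811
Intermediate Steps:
g = sqrt(62)/6 (g = sqrt(31 + 31)/6 = sqrt(62)/6 ≈ 1.3123)
(4 - 1*(-5))*g = (4 - 1*(-5))*(sqrt(62)/6) = (4 + 5)*(sqrt(62)/6) = 9*(sqrt(62)/6) = 3*sqrt(62)/2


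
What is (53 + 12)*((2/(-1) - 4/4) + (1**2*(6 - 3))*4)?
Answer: 585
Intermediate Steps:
(53 + 12)*((2/(-1) - 4/4) + (1**2*(6 - 3))*4) = 65*((2*(-1) - 4*1/4) + (1*3)*4) = 65*((-2 - 1) + 3*4) = 65*(-3 + 12) = 65*9 = 585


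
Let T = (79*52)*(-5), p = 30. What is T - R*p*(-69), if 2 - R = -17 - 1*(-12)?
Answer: -6050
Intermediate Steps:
R = 7 (R = 2 - (-17 - 1*(-12)) = 2 - (-17 + 12) = 2 - 1*(-5) = 2 + 5 = 7)
T = -20540 (T = 4108*(-5) = -20540)
T - R*p*(-69) = -20540 - 7*30*(-69) = -20540 - 210*(-69) = -20540 - 1*(-14490) = -20540 + 14490 = -6050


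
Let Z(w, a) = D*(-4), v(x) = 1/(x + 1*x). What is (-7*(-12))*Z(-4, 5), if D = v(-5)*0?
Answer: 0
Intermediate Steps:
v(x) = 1/(2*x) (v(x) = 1/(x + x) = 1/(2*x))
D = 0 (D = ((½)/(-5))*0 = ((½)*(-⅕))*0 = -⅒*0 = 0)
Z(w, a) = 0 (Z(w, a) = 0*(-4) = 0)
(-7*(-12))*Z(-4, 5) = -7*(-12)*0 = 84*0 = 0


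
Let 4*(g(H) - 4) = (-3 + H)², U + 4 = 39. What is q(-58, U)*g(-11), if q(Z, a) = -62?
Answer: -3286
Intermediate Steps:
U = 35 (U = -4 + 39 = 35)
g(H) = 4 + (-3 + H)²/4
q(-58, U)*g(-11) = -62*(4 + (-3 - 11)²/4) = -62*(4 + (¼)*(-14)²) = -62*(4 + (¼)*196) = -62*(4 + 49) = -62*53 = -3286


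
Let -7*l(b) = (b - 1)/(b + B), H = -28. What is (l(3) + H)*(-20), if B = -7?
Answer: 3910/7 ≈ 558.57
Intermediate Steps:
l(b) = -(-1 + b)/(7*(-7 + b)) (l(b) = -(b - 1)/(7*(b - 7)) = -(-1 + b)/(7*(-7 + b)))
(l(3) + H)*(-20) = ((1 - 1*3)/(7*(-7 + 3)) - 28)*(-20) = ((⅐)*(1 - 3)/(-4) - 28)*(-20) = ((⅐)*(-¼)*(-2) - 28)*(-20) = (1/14 - 28)*(-20) = -391/14*(-20) = 3910/7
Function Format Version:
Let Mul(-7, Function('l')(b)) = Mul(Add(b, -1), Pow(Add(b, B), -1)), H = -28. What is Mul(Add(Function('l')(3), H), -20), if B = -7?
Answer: Rational(3910, 7) ≈ 558.57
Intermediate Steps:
Function('l')(b) = Mul(Rational(-1, 7), Pow(Add(-7, b), -1), Add(-1, b)) (Function('l')(b) = Mul(Rational(-1, 7), Mul(Add(b, -1), Pow(Add(b, -7), -1))) = Mul(Rational(-1, 7), Mul(Add(-1, b), Pow(Add(-7, b), -1))) = Mul(Rational(-1, 7), Mul(Pow(Add(-7, b), -1), Add(-1, b))) = Mul(Rational(-1, 7), Pow(Add(-7, b), -1), Add(-1, b)))
Mul(Add(Function('l')(3), H), -20) = Mul(Add(Mul(Rational(1, 7), Pow(Add(-7, 3), -1), Add(1, Mul(-1, 3))), -28), -20) = Mul(Add(Mul(Rational(1, 7), Pow(-4, -1), Add(1, -3)), -28), -20) = Mul(Add(Mul(Rational(1, 7), Rational(-1, 4), -2), -28), -20) = Mul(Add(Rational(1, 14), -28), -20) = Mul(Rational(-391, 14), -20) = Rational(3910, 7)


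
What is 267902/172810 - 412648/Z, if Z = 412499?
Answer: 19599803109/35641976095 ≈ 0.54991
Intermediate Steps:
267902/172810 - 412648/Z = 267902/172810 - 412648/412499 = 267902*(1/172810) - 412648*1/412499 = 133951/86405 - 412648/412499 = 19599803109/35641976095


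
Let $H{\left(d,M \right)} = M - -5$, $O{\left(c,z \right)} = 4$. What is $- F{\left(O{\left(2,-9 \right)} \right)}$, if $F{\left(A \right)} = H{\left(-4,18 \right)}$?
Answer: $-23$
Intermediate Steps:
$H{\left(d,M \right)} = 5 + M$ ($H{\left(d,M \right)} = M + 5 = 5 + M$)
$F{\left(A \right)} = 23$ ($F{\left(A \right)} = 5 + 18 = 23$)
$- F{\left(O{\left(2,-9 \right)} \right)} = \left(-1\right) 23 = -23$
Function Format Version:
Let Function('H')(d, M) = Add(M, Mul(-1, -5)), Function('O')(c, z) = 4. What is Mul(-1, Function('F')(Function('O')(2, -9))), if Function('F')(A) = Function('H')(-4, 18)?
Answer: -23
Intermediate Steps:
Function('H')(d, M) = Add(5, M) (Function('H')(d, M) = Add(M, 5) = Add(5, M))
Function('F')(A) = 23 (Function('F')(A) = Add(5, 18) = 23)
Mul(-1, Function('F')(Function('O')(2, -9))) = Mul(-1, 23) = -23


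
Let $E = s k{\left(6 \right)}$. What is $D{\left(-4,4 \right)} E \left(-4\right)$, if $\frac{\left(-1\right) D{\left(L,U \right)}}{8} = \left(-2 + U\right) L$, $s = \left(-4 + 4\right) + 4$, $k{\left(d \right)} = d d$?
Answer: $-36864$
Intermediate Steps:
$k{\left(d \right)} = d^{2}$
$s = 4$ ($s = 0 + 4 = 4$)
$D{\left(L,U \right)} = - 8 L \left(-2 + U\right)$ ($D{\left(L,U \right)} = - 8 \left(-2 + U\right) L = - 8 L \left(-2 + U\right)$)
$E = 144$ ($E = 4 \cdot 6^{2} = 4 \cdot 36 = 144$)
$D{\left(-4,4 \right)} E \left(-4\right) = 8 \left(-4\right) \left(2 - 4\right) 144 \left(-4\right) = 8 \left(-4\right) \left(-2\right) 144 \left(-4\right) = 64 \cdot 144 \left(-4\right) = 9216 \left(-4\right) = -36864$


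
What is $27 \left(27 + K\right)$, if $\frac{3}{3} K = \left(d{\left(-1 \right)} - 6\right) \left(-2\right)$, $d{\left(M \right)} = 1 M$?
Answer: $1107$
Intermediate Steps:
$d{\left(M \right)} = M$
$K = 14$ ($K = \left(-1 - 6\right) \left(-2\right) = \left(-7\right) \left(-2\right) = 14$)
$27 \left(27 + K\right) = 27 \left(27 + 14\right) = 27 \cdot 41 = 1107$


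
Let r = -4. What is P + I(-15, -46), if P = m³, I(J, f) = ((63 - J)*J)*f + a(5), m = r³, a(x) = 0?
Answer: -208324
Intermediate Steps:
m = -64 (m = (-4)³ = -64)
I(J, f) = J*f*(63 - J) (I(J, f) = ((63 - J)*J)*f + 0 = (J*(63 - J))*f + 0 = J*f*(63 - J) + 0 = J*f*(63 - J))
P = -262144 (P = (-64)³ = -262144)
P + I(-15, -46) = -262144 - 15*(-46)*(63 - 1*(-15)) = -262144 - 15*(-46)*(63 + 15) = -262144 - 15*(-46)*78 = -262144 + 53820 = -208324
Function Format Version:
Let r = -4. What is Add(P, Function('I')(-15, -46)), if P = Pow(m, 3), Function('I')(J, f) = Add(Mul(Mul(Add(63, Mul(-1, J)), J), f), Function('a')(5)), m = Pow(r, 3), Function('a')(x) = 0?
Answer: -208324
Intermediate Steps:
m = -64 (m = Pow(-4, 3) = -64)
Function('I')(J, f) = Mul(J, f, Add(63, Mul(-1, J))) (Function('I')(J, f) = Add(Mul(Mul(Add(63, Mul(-1, J)), J), f), 0) = Add(Mul(Mul(J, Add(63, Mul(-1, J))), f), 0) = Add(Mul(J, f, Add(63, Mul(-1, J))), 0) = Mul(J, f, Add(63, Mul(-1, J))))
P = -262144 (P = Pow(-64, 3) = -262144)
Add(P, Function('I')(-15, -46)) = Add(-262144, Mul(-15, -46, Add(63, Mul(-1, -15)))) = Add(-262144, Mul(-15, -46, Add(63, 15))) = Add(-262144, Mul(-15, -46, 78)) = Add(-262144, 53820) = -208324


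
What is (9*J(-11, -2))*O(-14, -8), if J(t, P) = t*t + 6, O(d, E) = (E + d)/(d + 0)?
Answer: 12573/7 ≈ 1796.1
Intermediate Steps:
O(d, E) = (E + d)/d
J(t, P) = 6 + t² (J(t, P) = t² + 6 = 6 + t²)
(9*J(-11, -2))*O(-14, -8) = (9*(6 + (-11)²))*((-8 - 14)/(-14)) = (9*(6 + 121))*(-1/14*(-22)) = (9*127)*(11/7) = 1143*(11/7) = 12573/7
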